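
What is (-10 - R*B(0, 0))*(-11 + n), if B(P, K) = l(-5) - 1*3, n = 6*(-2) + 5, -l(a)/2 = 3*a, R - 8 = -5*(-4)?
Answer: 13788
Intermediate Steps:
R = 28 (R = 8 - 5*(-4) = 8 + 20 = 28)
l(a) = -6*a
n = -7 (n = -12 + 5 = -7)
B(P, K) = 27 (B(P, K) = -6*(-5) - 1*3 = 30 - 3 = 27)
(-10 - R*B(0, 0))*(-11 + n) = (-10 - 28*27)*(-11 - 7) = (-10 - 1*756)*(-18) = (-10 - 756)*(-18) = -766*(-18) = 13788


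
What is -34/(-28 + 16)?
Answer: 17/6 ≈ 2.8333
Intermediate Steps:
-34/(-28 + 16) = -34/(-12) = -34*(-1/12) = 17/6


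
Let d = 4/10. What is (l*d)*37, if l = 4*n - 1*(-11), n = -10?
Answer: -2146/5 ≈ -429.20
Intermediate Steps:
d = ⅖ (d = 4*(⅒) = ⅖ ≈ 0.40000)
l = -29 (l = 4*(-10) - 1*(-11) = -40 + 11 = -29)
(l*d)*37 = -29*⅖*37 = -58/5*37 = -2146/5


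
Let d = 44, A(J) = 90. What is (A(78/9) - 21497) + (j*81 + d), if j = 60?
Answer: -16503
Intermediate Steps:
(A(78/9) - 21497) + (j*81 + d) = (90 - 21497) + (60*81 + 44) = -21407 + (4860 + 44) = -21407 + 4904 = -16503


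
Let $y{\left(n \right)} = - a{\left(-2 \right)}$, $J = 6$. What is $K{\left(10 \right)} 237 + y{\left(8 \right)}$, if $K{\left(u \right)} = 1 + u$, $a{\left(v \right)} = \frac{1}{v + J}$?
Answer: $\frac{10427}{4} \approx 2606.8$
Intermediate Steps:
$a{\left(v \right)} = \frac{1}{6 + v}$ ($a{\left(v \right)} = \frac{1}{v + 6} = \frac{1}{6 + v}$)
$y{\left(n \right)} = - \frac{1}{4}$ ($y{\left(n \right)} = - \frac{1}{6 - 2} = - \frac{1}{4}$)
$K{\left(10 \right)} 237 + y{\left(8 \right)} = \left(1 + 10\right) 237 - \frac{1}{4} = 11 \cdot 237 - \frac{1}{4} = 2607 - \frac{1}{4} = \frac{10427}{4}$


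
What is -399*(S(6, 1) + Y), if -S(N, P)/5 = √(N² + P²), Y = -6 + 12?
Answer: -2394 + 1995*√37 ≈ 9741.1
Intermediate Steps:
Y = 6
S(N, P) = -5*√(N² + P²)
-399*(S(6, 1) + Y) = -399*(-5*√(6² + 1²) + 6) = -399*(-5*√(36 + 1) + 6) = -399*(-5*√37 + 6) = -399*(6 - 5*√37) = -2394 + 1995*√37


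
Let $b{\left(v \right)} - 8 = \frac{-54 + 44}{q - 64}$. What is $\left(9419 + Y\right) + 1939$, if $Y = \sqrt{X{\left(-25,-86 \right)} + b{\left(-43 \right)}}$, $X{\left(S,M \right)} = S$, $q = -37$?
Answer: $11358 + \frac{i \sqrt{172407}}{101} \approx 11358.0 + 4.1111 i$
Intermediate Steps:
$b{\left(v \right)} = \frac{818}{101}$ ($b{\left(v \right)} = 8 + \frac{-54 + 44}{-37 - 64} = 8 - \frac{10}{-101} = 8 - - \frac{10}{101} = 8 + \frac{10}{101} = \frac{818}{101}$)
$Y = \frac{i \sqrt{172407}}{101}$ ($Y = \sqrt{-25 + \frac{818}{101}} = \sqrt{- \frac{1707}{101}} = \frac{i \sqrt{172407}}{101} \approx 4.1111 i$)
$\left(9419 + Y\right) + 1939 = \left(9419 + \frac{i \sqrt{172407}}{101}\right) + 1939 = 11358 + \frac{i \sqrt{172407}}{101}$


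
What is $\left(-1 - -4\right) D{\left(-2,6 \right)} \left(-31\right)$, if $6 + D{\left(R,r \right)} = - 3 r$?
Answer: $2232$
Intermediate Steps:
$D{\left(R,r \right)} = -6 - 3 r$
$\left(-1 - -4\right) D{\left(-2,6 \right)} \left(-31\right) = \left(-1 - -4\right) \left(-6 - 18\right) \left(-31\right) = \left(-1 + 4\right) \left(-6 - 18\right) \left(-31\right) = 3 \left(-24\right) \left(-31\right) = \left(-72\right) \left(-31\right) = 2232$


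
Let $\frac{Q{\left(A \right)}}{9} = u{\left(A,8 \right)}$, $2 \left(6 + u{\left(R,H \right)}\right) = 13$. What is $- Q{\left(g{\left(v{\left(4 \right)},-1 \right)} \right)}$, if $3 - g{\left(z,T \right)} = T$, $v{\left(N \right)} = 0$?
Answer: $- \frac{9}{2} \approx -4.5$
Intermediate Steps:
$u{\left(R,H \right)} = \frac{1}{2}$ ($u{\left(R,H \right)} = -6 + \frac{1}{2} \cdot 13 = -6 + \frac{13}{2} = \frac{1}{2}$)
$g{\left(z,T \right)} = 3 - T$
$Q{\left(A \right)} = \frac{9}{2}$ ($Q{\left(A \right)} = 9 \cdot \frac{1}{2} = \frac{9}{2}$)
$- Q{\left(g{\left(v{\left(4 \right)},-1 \right)} \right)} = \left(-1\right) \frac{9}{2} = - \frac{9}{2}$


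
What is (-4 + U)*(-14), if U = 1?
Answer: 42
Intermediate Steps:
(-4 + U)*(-14) = (-4 + 1)*(-14) = -3*(-14) = 42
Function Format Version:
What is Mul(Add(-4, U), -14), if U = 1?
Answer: 42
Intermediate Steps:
Mul(Add(-4, U), -14) = Mul(Add(-4, 1), -14) = Mul(-3, -14) = 42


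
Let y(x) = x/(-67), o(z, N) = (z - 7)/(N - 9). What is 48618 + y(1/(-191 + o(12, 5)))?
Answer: 2504945218/51523 ≈ 48618.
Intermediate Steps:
o(z, N) = (-7 + z)/(-9 + N)
y(x) = -x/67 (y(x) = x*(-1/67) = -x/67)
48618 + y(1/(-191 + o(12, 5))) = 48618 - 1/(67*(-191 + (-7 + 12)/(-9 + 5))) = 48618 - 1/(67*(-191 + 5/(-4))) = 48618 - 1/(67*(-191 - ¼*5)) = 48618 - 1/(67*(-191 - 5/4)) = 48618 - 1/(67*(-769/4)) = 48618 - 1/67*(-4/769) = 48618 + 4/51523 = 2504945218/51523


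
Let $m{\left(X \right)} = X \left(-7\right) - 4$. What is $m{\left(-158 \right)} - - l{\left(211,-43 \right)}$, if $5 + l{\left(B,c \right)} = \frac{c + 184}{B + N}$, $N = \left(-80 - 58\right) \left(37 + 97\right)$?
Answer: $\frac{20054116}{18281} \approx 1097.0$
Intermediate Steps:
$N = -18492$ ($N = \left(-138\right) 134 = -18492$)
$m{\left(X \right)} = -4 - 7 X$ ($m{\left(X \right)} = - 7 X - 4 = -4 - 7 X$)
$l{\left(B,c \right)} = -5 + \frac{184 + c}{-18492 + B}$ ($l{\left(B,c \right)} = -5 + \frac{c + 184}{B - 18492} = -5 + \frac{184 + c}{-18492 + B}$)
$m{\left(-158 \right)} - - l{\left(211,-43 \right)} = \left(-4 - -1106\right) - - \frac{92644 - 43 - 1055}{-18492 + 211} = \left(-4 + 1106\right) - - \frac{92644 - 43 - 1055}{-18281} = 1102 - - \frac{\left(-1\right) 91546}{18281} = 1102 - \left(-1\right) \left(- \frac{91546}{18281}\right) = 1102 - \frac{91546}{18281} = \frac{20054116}{18281}$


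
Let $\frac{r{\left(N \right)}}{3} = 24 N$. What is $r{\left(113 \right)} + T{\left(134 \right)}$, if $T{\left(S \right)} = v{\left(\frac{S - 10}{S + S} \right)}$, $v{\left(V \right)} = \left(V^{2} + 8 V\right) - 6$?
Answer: $\frac{36513147}{4489} \approx 8133.9$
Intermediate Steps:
$v{\left(V \right)} = -6 + V^{2} + 8 V$
$r{\left(N \right)} = 72 N$ ($r{\left(N \right)} = 3 \cdot 24 N = 72 N$)
$T{\left(S \right)} = -6 + \frac{4 \left(-10 + S\right)}{S} + \frac{\left(-10 + S\right)^{2}}{4 S^{2}}$ ($T{\left(S \right)} = -6 + \left(\frac{S - 10}{S + S}\right)^{2} + 8 \frac{S - 10}{S + S} = -6 + \left(\frac{-10 + S}{2 S}\right)^{2} + 8 \frac{-10 + S}{2 S} = -6 + \frac{\left(-10 + S\right)^{2}}{4 S^{2}} + \frac{4 \left(-10 + S\right)}{S} = -6 + \frac{4 \left(-10 + S\right)}{S} + \frac{\left(-10 + S\right)^{2}}{4 S^{2}}$)
$r{\left(113 \right)} + T{\left(134 \right)} = 72 \cdot 113 - \left(\frac{7}{4} - \frac{25}{17956} + \frac{45}{134}\right) = 8136 - \frac{9357}{4489} = \frac{36513147}{4489}$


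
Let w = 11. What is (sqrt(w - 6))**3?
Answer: 5*sqrt(5) ≈ 11.180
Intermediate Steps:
(sqrt(w - 6))**3 = (sqrt(11 - 6))**3 = (sqrt(5))**3 = 5*sqrt(5)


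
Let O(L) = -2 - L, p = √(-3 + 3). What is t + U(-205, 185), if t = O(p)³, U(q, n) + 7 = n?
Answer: 170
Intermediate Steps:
U(q, n) = -7 + n
p = 0 (p = √0 = 0)
t = -8 (t = (-2 - 1*0)³ = (-2 + 0)³ = (-2)³ = -8)
t + U(-205, 185) = -8 + (-7 + 185) = -8 + 178 = 170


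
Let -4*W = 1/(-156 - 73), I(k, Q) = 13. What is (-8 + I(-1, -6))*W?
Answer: 5/916 ≈ 0.0054585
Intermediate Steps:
W = 1/916 (W = -1/(4*(-156 - 73)) = -1/4/(-229) = -1/4*(-1/229) = 1/916 ≈ 0.0010917)
(-8 + I(-1, -6))*W = (-8 + 13)*(1/916) = 5*(1/916) = 5/916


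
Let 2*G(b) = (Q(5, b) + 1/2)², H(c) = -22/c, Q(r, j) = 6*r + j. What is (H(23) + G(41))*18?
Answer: 4231359/92 ≈ 45993.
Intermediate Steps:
Q(r, j) = j + 6*r
G(b) = (61/2 + b)²/2 (G(b) = ((b + 6*5) + 1/2)²/2 = ((b + 30) + ½)²/2 = ((30 + b) + ½)²/2 = (61/2 + b)²/2)
(H(23) + G(41))*18 = (-22/23 + (61 + 2*41)²/8)*18 = (-22*1/23 + (61 + 82)²/8)*18 = (-22/23 + (⅛)*143²)*18 = (-22/23 + (⅛)*20449)*18 = (-22/23 + 20449/8)*18 = (470151/184)*18 = 4231359/92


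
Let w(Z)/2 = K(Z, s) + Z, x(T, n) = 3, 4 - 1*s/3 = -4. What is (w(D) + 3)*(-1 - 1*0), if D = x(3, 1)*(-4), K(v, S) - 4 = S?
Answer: -35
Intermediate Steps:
s = 24 (s = 12 - 3*(-4) = 12 + 12 = 24)
K(v, S) = 4 + S
D = -12 (D = 3*(-4) = -12)
w(Z) = 56 + 2*Z (w(Z) = 2*((4 + 24) + Z) = 2*(28 + Z) = 56 + 2*Z)
(w(D) + 3)*(-1 - 1*0) = ((56 + 2*(-12)) + 3)*(-1 - 1*0) = ((56 - 24) + 3)*(-1 + 0) = (32 + 3)*(-1) = 35*(-1) = -35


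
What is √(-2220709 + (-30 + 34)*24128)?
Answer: I*√2124197 ≈ 1457.5*I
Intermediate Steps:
√(-2220709 + (-30 + 34)*24128) = √(-2220709 + 4*24128) = √(-2220709 + 96512) = √(-2124197) = I*√2124197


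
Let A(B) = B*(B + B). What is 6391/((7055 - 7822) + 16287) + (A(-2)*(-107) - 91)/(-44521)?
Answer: 299231151/690965920 ≈ 0.43306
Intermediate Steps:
A(B) = 2*B**2 (A(B) = B*(2*B) = 2*B**2)
6391/((7055 - 7822) + 16287) + (A(-2)*(-107) - 91)/(-44521) = 6391/((7055 - 7822) + 16287) + ((2*(-2)**2)*(-107) - 91)/(-44521) = 6391/(-767 + 16287) + ((2*4)*(-107) - 91)*(-1/44521) = 6391/15520 + (8*(-107) - 91)*(-1/44521) = 6391*(1/15520) + (-856 - 91)*(-1/44521) = 6391/15520 - 947*(-1/44521) = 6391/15520 + 947/44521 = 299231151/690965920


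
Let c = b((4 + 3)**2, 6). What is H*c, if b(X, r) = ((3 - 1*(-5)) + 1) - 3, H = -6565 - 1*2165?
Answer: -52380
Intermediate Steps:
H = -8730 (H = -6565 - 2165 = -8730)
b(X, r) = 6 (b(X, r) = ((3 + 5) + 1) - 3 = (8 + 1) - 3 = 9 - 3 = 6)
c = 6
H*c = -8730*6 = -52380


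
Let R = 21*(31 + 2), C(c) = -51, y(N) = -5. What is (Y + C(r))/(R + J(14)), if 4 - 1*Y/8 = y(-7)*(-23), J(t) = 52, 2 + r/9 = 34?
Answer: -939/745 ≈ -1.2604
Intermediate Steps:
r = 288 (r = -18 + 9*34 = -18 + 306 = 288)
Y = -888 (Y = 32 - (-40)*(-23) = 32 - 8*115 = 32 - 920 = -888)
R = 693 (R = 21*33 = 693)
(Y + C(r))/(R + J(14)) = (-888 - 51)/(693 + 52) = -939/745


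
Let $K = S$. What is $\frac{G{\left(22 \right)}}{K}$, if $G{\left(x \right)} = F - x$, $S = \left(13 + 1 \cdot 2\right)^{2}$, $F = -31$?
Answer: $- \frac{53}{225} \approx -0.23556$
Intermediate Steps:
$S = 225$ ($S = \left(13 + 2\right)^{2} = 15^{2} = 225$)
$K = 225$
$G{\left(x \right)} = -31 - x$
$\frac{G{\left(22 \right)}}{K} = \frac{-31 - 22}{225} = \left(-31 - 22\right) \frac{1}{225} = \left(-53\right) \frac{1}{225} = - \frac{53}{225}$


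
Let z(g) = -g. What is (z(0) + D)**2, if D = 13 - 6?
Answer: 49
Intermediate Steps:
D = 7
(z(0) + D)**2 = (-1*0 + 7)**2 = (0 + 7)**2 = 7**2 = 49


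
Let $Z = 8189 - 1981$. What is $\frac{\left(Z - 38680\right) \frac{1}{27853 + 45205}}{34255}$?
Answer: $- \frac{16236}{1251300895} \approx -1.2975 \cdot 10^{-5}$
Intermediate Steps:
$Z = 6208$ ($Z = 8189 - 1981 = 6208$)
$\frac{\left(Z - 38680\right) \frac{1}{27853 + 45205}}{34255} = \frac{\left(6208 - 38680\right) \frac{1}{27853 + 45205}}{34255} = - \frac{32472}{73058} \cdot \frac{1}{34255} = \left(-32472\right) \frac{1}{73058} \cdot \frac{1}{34255} = \left(- \frac{16236}{36529}\right) \frac{1}{34255} = - \frac{16236}{1251300895}$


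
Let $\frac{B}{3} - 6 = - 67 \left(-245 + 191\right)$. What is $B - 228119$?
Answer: $-217247$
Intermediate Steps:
$B = 10872$ ($B = 18 + 3 \left(- 67 \left(-245 + 191\right)\right) = 18 + 3 \left(\left(-67\right) \left(-54\right)\right) = 18 + 3 \cdot 3618 = 18 + 10854 = 10872$)
$B - 228119 = 10872 - 228119 = -217247$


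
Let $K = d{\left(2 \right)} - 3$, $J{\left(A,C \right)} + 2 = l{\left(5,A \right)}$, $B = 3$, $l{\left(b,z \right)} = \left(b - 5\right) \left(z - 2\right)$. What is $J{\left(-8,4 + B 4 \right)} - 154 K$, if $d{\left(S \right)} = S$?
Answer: $152$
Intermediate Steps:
$l{\left(b,z \right)} = \left(-5 + b\right) \left(-2 + z\right)$
$J{\left(A,C \right)} = -2$ ($J{\left(A,C \right)} = -2 + \left(10 - 5 A - 10 + 5 A\right) = -2 + 0 = -2$)
$K = -1$ ($K = 2 - 3 = -1$)
$J{\left(-8,4 + B 4 \right)} - 154 K = -2 - -154 = -2 + 154 = 152$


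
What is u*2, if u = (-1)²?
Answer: 2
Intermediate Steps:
u = 1
u*2 = 1*2 = 2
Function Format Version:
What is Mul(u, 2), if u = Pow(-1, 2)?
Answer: 2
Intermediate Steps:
u = 1
Mul(u, 2) = Mul(1, 2) = 2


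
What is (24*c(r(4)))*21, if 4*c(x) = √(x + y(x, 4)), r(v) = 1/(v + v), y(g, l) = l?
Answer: 63*√66/2 ≈ 255.91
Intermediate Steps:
r(v) = 1/(2*v)
c(x) = √(4 + x)/4 (c(x) = √(x + 4)/4 = √(4 + x)/4)
(24*c(r(4)))*21 = (24*(√(4 + (½)/4)/4))*21 = (24*(√(4 + (½)*(¼))/4))*21 = (24*(√(4 + ⅛)/4))*21 = (24*(√(33/8)/4))*21 = (24*((√66/4)/4))*21 = (24*(√66/16))*21 = (3*√66/2)*21 = 63*√66/2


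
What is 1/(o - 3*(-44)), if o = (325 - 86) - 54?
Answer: 1/317 ≈ 0.0031546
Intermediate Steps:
o = 185 (o = 239 - 54 = 185)
1/(o - 3*(-44)) = 1/(185 - 3*(-44)) = 1/(185 - 1*(-132)) = 1/(185 + 132) = 1/317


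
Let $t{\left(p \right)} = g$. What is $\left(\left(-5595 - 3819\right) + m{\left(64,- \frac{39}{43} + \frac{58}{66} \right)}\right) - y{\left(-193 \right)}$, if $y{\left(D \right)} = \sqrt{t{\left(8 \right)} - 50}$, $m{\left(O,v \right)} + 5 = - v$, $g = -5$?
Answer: $- \frac{13365521}{1419} - i \sqrt{55} \approx -9419.0 - 7.4162 i$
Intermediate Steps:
$t{\left(p \right)} = -5$
$m{\left(O,v \right)} = -5 - v$
$y{\left(D \right)} = i \sqrt{55}$ ($y{\left(D \right)} = \sqrt{-5 - 50} = \sqrt{-55} = i \sqrt{55}$)
$\left(\left(-5595 - 3819\right) + m{\left(64,- \frac{39}{43} + \frac{58}{66} \right)}\right) - y{\left(-193 \right)} = \left(\left(-5595 - 3819\right) - \left(5 - \frac{39}{43} + \frac{29}{33}\right)\right) - i \sqrt{55} = \left(-9414 - \left(5 - \frac{39}{43} + \frac{29}{33}\right)\right) - i \sqrt{55} = \left(-9414 - \frac{7055}{1419}\right) - i \sqrt{55} = - \frac{13365521}{1419} - i \sqrt{55}$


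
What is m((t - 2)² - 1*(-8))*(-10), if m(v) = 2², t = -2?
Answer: -40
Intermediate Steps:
m(v) = 4
m((t - 2)² - 1*(-8))*(-10) = 4*(-10) = -40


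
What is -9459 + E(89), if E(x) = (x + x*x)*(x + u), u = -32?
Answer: 447111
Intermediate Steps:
E(x) = (-32 + x)*(x + x²) (E(x) = (x + x*x)*(x - 32) = (x + x²)*(-32 + x) = (-32 + x)*(x + x²))
-9459 + E(89) = -9459 + 89*(-32 + 89² - 31*89) = -9459 + 89*(-32 + 7921 - 2759) = -9459 + 89*5130 = -9459 + 456570 = 447111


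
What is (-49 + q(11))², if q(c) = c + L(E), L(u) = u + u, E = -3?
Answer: 1936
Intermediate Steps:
L(u) = 2*u
q(c) = -6 + c (q(c) = c + 2*(-3) = c - 6 = -6 + c)
(-49 + q(11))² = (-49 + (-6 + 11))² = (-49 + 5)² = (-44)² = 1936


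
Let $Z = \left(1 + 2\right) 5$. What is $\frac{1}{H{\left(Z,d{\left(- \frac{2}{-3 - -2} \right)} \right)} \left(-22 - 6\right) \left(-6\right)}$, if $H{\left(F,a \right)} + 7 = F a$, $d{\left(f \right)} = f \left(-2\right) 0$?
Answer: $- \frac{1}{1176} \approx -0.00085034$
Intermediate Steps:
$d{\left(f \right)} = 0$ ($d{\left(f \right)} = - 2 f 0 = 0$)
$Z = 15$ ($Z = 3 \cdot 5 = 15$)
$H{\left(F,a \right)} = -7 + F a$
$\frac{1}{H{\left(Z,d{\left(- \frac{2}{-3 - -2} \right)} \right)} \left(-22 - 6\right) \left(-6\right)} = \frac{1}{\left(-7 + 15 \cdot 0\right) \left(-22 - 6\right) \left(-6\right)} = \frac{1}{\left(-7 + 0\right) \left(\left(-28\right) \left(-6\right)\right)} = \frac{1}{\left(-7\right) 168} = \frac{1}{-1176} = - \frac{1}{1176}$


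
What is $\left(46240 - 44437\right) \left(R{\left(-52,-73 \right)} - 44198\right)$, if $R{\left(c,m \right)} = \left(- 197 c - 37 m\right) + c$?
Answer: $-56442915$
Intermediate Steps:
$R{\left(c,m \right)} = - 196 c - 37 m$
$\left(46240 - 44437\right) \left(R{\left(-52,-73 \right)} - 44198\right) = \left(46240 - 44437\right) \left(\left(\left(-196\right) \left(-52\right) - -2701\right) - 44198\right) = 1803 \left(\left(10192 + 2701\right) - 44198\right) = 1803 \left(12893 - 44198\right) = 1803 \left(-31305\right) = -56442915$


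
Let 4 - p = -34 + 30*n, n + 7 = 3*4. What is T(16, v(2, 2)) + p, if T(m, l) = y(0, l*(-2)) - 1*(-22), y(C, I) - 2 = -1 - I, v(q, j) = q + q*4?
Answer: -69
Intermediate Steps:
v(q, j) = 5*q (v(q, j) = q + 4*q = 5*q)
n = 5 (n = -7 + 3*4 = -7 + 12 = 5)
y(C, I) = 1 - I (y(C, I) = 2 + (-1 - I) = 1 - I)
T(m, l) = 23 + 2*l (T(m, l) = (1 - l*(-2)) - 1*(-22) = (1 - (-2)*l) + 22 = (1 + 2*l) + 22 = 23 + 2*l)
p = -112 (p = 4 - (-34 + 30*5) = 4 - (-34 + 150) = 4 - 1*116 = 4 - 116 = -112)
T(16, v(2, 2)) + p = (23 + 2*(5*2)) - 112 = (23 + 2*10) - 112 = (23 + 20) - 112 = 43 - 112 = -69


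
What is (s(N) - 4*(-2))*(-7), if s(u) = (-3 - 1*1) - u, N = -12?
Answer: -112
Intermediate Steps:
s(u) = -4 - u (s(u) = (-3 - 1) - u = -4 - u)
(s(N) - 4*(-2))*(-7) = ((-4 - 1*(-12)) - 4*(-2))*(-7) = ((-4 + 12) + 8)*(-7) = (8 + 8)*(-7) = 16*(-7) = -112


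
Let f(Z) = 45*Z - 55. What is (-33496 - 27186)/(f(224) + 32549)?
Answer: -30341/21287 ≈ -1.4253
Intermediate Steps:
f(Z) = -55 + 45*Z
(-33496 - 27186)/(f(224) + 32549) = (-33496 - 27186)/((-55 + 45*224) + 32549) = -60682/((-55 + 10080) + 32549) = -60682/(10025 + 32549) = -60682/42574 = -60682*1/42574 = -30341/21287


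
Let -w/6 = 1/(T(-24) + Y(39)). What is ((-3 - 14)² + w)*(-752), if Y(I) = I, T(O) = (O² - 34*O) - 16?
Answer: -307514608/1415 ≈ -2.1732e+5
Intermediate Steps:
T(O) = -16 + O² - 34*O
w = -6/1415 (w = -6/((-16 + (-24)² - 34*(-24)) + 39) = -6/((-16 + 576 + 816) + 39) = -6/(1376 + 39) = -6/1415 ≈ -0.0042403)
((-3 - 14)² + w)*(-752) = ((-3 - 14)² - 6/1415)*(-752) = ((-17)² - 6/1415)*(-752) = (289 - 6/1415)*(-752) = (408929/1415)*(-752) = -307514608/1415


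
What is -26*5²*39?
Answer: -25350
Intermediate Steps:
-26*5²*39 = -26*25*39 = -650*39 = -25350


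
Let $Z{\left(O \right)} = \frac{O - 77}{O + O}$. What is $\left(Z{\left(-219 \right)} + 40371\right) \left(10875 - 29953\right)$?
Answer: $- \frac{168676171966}{219} \approx -7.7021 \cdot 10^{8}$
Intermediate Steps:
$Z{\left(O \right)} = \frac{-77 + O}{2 O}$
$\left(Z{\left(-219 \right)} + 40371\right) \left(10875 - 29953\right) = \left(\frac{-77 - 219}{2 \left(-219\right)} + 40371\right) \left(10875 - 29953\right) = \left(\frac{1}{2} \left(- \frac{1}{219}\right) \left(-296\right) + 40371\right) \left(-19078\right) = \left(\frac{148}{219} + 40371\right) \left(-19078\right) = \frac{8841397}{219} \left(-19078\right) = - \frac{168676171966}{219}$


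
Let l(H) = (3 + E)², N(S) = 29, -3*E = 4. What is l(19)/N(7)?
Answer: 25/261 ≈ 0.095785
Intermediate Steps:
E = -4/3 (E = -⅓*4 = -4/3 ≈ -1.3333)
l(H) = 25/9 (l(H) = (3 - 4/3)² = (5/3)² = 25/9)
l(19)/N(7) = (25/9)/29 = (25/9)*(1/29) = 25/261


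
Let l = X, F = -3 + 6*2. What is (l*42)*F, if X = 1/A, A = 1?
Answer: 378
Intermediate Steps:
X = 1 (X = 1/1 = 1)
F = 9 (F = -3 + 12 = 9)
l = 1
(l*42)*F = (1*42)*9 = 42*9 = 378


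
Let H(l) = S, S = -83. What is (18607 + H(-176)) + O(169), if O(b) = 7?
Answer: 18531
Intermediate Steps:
H(l) = -83
(18607 + H(-176)) + O(169) = (18607 - 83) + 7 = 18524 + 7 = 18531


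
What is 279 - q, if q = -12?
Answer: 291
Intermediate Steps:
279 - q = 279 - 1*(-12) = 279 + 12 = 291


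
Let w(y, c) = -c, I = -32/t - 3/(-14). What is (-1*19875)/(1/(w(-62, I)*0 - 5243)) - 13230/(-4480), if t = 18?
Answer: 6669096189/64 ≈ 1.0420e+8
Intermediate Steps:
I = -197/126 (I = -32/18 - 3/(-14) = -32*1/18 - 3*(-1/14) = -16/9 + 3/14 = -197/126 ≈ -1.5635)
(-1*19875)/(1/(w(-62, I)*0 - 5243)) - 13230/(-4480) = (-1*19875)/(1/(-1*(-197/126)*0 - 5243)) - 13230/(-4480) = -19875/(1/((197/126)*0 - 5243)) - 13230*(-1/4480) = -19875/(1/(0 - 5243)) + 189/64 = -19875/(1/(-5243)) + 189/64 = -19875/(-1/5243) + 189/64 = -19875*(-5243) + 189/64 = 104204625 + 189/64 = 6669096189/64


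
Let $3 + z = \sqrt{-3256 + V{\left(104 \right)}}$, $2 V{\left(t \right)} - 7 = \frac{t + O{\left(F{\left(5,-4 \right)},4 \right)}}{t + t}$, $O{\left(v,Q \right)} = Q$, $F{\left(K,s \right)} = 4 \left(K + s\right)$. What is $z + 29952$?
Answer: $29949 + \frac{i \sqrt{8794058}}{52} \approx 29949.0 + 57.028 i$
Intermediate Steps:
$F{\left(K,s \right)} = 4 K + 4 s$
$V{\left(t \right)} = \frac{7}{2} + \frac{4 + t}{4 t}$ ($V{\left(t \right)} = \frac{7}{2} + \frac{\left(t + 4\right) \frac{1}{t + t}}{2} = \frac{7}{2} + \frac{\left(4 + t\right) \frac{1}{2 t}}{2} = \frac{7}{2} + \frac{\frac{1}{2} \frac{1}{t} \left(4 + t\right)}{2} = \frac{7}{2} + \frac{4 + t}{4 t}$)
$z = -3 + \frac{i \sqrt{8794058}}{52}$ ($z = -3 + \sqrt{-3256 + \left(\frac{15}{4} + \frac{1}{104}\right)} = -3 + \sqrt{-3256 + \frac{391}{104}} = -3 + \sqrt{- \frac{338233}{104}} = -3 + \frac{i \sqrt{8794058}}{52} \approx -3.0 + 57.028 i$)
$z + 29952 = \left(-3 + \frac{i \sqrt{8794058}}{52}\right) + 29952 = 29949 + \frac{i \sqrt{8794058}}{52}$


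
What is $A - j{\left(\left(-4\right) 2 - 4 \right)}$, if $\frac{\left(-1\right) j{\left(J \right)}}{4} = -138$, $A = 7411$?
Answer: $6859$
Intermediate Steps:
$j{\left(J \right)} = 552$ ($j{\left(J \right)} = \left(-4\right) \left(-138\right) = 552$)
$A - j{\left(\left(-4\right) 2 - 4 \right)} = 7411 - 552 = 6859$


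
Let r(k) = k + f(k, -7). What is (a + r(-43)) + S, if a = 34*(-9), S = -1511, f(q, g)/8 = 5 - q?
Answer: -1476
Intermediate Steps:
f(q, g) = 40 - 8*q (f(q, g) = 8*(5 - q) = 40 - 8*q)
a = -306
r(k) = 40 - 7*k (r(k) = k + (40 - 8*k) = 40 - 7*k)
(a + r(-43)) + S = (-306 + (40 - 7*(-43))) - 1511 = (-306 + (40 + 301)) - 1511 = (-306 + 341) - 1511 = 35 - 1511 = -1476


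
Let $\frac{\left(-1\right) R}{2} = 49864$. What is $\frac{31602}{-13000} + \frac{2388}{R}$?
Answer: $- \frac{49728879}{20257250} \approx -2.4549$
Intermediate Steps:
$R = -99728$ ($R = \left(-2\right) 49864 = -99728$)
$\frac{31602}{-13000} + \frac{2388}{R} = \frac{31602}{-13000} + \frac{2388}{-99728} = 31602 \left(- \frac{1}{13000}\right) + 2388 \left(- \frac{1}{99728}\right) = - \frac{15801}{6500} - \frac{597}{24932} = - \frac{49728879}{20257250}$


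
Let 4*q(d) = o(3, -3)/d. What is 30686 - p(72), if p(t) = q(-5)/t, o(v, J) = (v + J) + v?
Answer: 14729281/480 ≈ 30686.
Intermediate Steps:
o(v, J) = J + 2*v (o(v, J) = (J + v) + v = J + 2*v)
q(d) = 3/(4*d) (q(d) = ((-3 + 2*3)/d)/4 = ((-3 + 6)/d)/4 = (3/d)/4 = 3/(4*d))
p(t) = -3/(20*t) (p(t) = ((¾)/(-5))/t = ((¾)*(-⅕))/t = -3/(20*t))
30686 - p(72) = 30686 - (-3)/(20*72) = 30686 - 1*(-1/480) = 30686 + 1/480 = 14729281/480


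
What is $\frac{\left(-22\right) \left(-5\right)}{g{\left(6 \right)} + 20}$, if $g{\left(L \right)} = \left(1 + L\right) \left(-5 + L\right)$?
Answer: $\frac{110}{27} \approx 4.0741$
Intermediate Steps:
$\frac{\left(-22\right) \left(-5\right)}{g{\left(6 \right)} + 20} = \frac{\left(-22\right) \left(-5\right)}{\left(-5 + 6^{2} - 24\right) + 20} = \frac{110}{\left(-5 + 36 - 24\right) + 20} = \frac{110}{7 + 20} = \frac{110}{27}$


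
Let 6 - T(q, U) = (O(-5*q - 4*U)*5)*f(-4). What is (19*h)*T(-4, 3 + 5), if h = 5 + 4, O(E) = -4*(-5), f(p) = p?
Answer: 69426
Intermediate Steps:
O(E) = 20
T(q, U) = 406 (T(q, U) = 6 - 20*5*(-4) = 6 - 100*(-4) = 6 - 1*(-400) = 6 + 400 = 406)
h = 9
(19*h)*T(-4, 3 + 5) = (19*9)*406 = 171*406 = 69426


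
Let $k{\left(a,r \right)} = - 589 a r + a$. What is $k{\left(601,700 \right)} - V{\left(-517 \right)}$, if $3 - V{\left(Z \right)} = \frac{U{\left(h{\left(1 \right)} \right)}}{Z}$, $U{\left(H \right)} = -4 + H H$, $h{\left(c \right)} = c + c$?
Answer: $-247791702$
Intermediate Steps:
$h{\left(c \right)} = 2 c$
$U{\left(H \right)} = -4 + H^{2}$
$k{\left(a,r \right)} = a - 589 a r$ ($k{\left(a,r \right)} = - 589 a r + a = a - 589 a r$)
$V{\left(Z \right)} = 3$ ($V{\left(Z \right)} = 3 - \frac{-4 + \left(2 \cdot 1\right)^{2}}{Z} = 3 - \frac{-4 + 2^{2}}{Z} = 3 - \frac{-4 + 4}{Z} = 3 - \frac{0}{Z} = 3 - 0 = 3 + 0 = 3$)
$k{\left(601,700 \right)} - V{\left(-517 \right)} = 601 \left(1 - 412300\right) - 3 = 601 \left(-412299\right) - 3 = -247791699 - 3 = -247791702$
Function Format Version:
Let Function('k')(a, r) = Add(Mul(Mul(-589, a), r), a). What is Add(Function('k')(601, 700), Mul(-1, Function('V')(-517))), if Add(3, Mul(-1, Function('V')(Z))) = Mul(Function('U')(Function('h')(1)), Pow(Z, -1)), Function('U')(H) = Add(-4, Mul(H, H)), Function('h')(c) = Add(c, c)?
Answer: -247791702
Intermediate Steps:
Function('h')(c) = Mul(2, c)
Function('U')(H) = Add(-4, Pow(H, 2))
Function('k')(a, r) = Add(a, Mul(-589, a, r)) (Function('k')(a, r) = Add(Mul(-589, a, r), a) = Add(a, Mul(-589, a, r)))
Function('V')(Z) = 3 (Function('V')(Z) = Add(3, Mul(-1, Mul(Add(-4, Pow(Mul(2, 1), 2)), Pow(Z, -1)))) = Add(3, Mul(-1, Mul(Add(-4, Pow(2, 2)), Pow(Z, -1)))) = Add(3, Mul(-1, Mul(Add(-4, 4), Pow(Z, -1)))) = Add(3, Mul(-1, Mul(0, Pow(Z, -1)))) = Add(3, Mul(-1, 0)) = Add(3, 0) = 3)
Add(Function('k')(601, 700), Mul(-1, Function('V')(-517))) = Add(Mul(601, Add(1, Mul(-589, 700))), Mul(-1, 3)) = Add(Mul(601, Add(1, -412300)), -3) = Add(Mul(601, -412299), -3) = Add(-247791699, -3) = -247791702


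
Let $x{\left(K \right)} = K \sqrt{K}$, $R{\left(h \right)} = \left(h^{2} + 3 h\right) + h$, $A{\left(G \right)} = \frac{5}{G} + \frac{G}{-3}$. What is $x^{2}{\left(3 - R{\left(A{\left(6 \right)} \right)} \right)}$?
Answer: $\frac{11697083}{46656} \approx 250.71$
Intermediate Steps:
$A{\left(G \right)} = \frac{5}{G} - \frac{G}{3}$ ($A{\left(G \right)} = \frac{5}{G} + G \left(- \frac{1}{3}\right) = \frac{5}{G} - \frac{G}{3}$)
$R{\left(h \right)} = h^{2} + 4 h$
$x{\left(K \right)} = K^{\frac{3}{2}}$
$x^{2}{\left(3 - R{\left(A{\left(6 \right)} \right)} \right)} = \left(\left(3 - \left(\frac{5}{6} - 2\right) \left(4 + \left(\frac{5}{6} - 2\right)\right)\right)^{\frac{3}{2}}\right)^{2} = \left(\left(3 - - \frac{7 \left(4 - \frac{7}{6}\right)}{6}\right)^{\frac{3}{2}}\right)^{2} = \left(\left(3 - \left(- \frac{7}{6}\right) \frac{17}{6}\right)^{\frac{3}{2}}\right)^{2} = \left(\left(3 - - \frac{119}{36}\right)^{\frac{3}{2}}\right)^{2} = \left(\left(3 + \frac{119}{36}\right)^{\frac{3}{2}}\right)^{2} = \left(\left(\frac{227}{36}\right)^{\frac{3}{2}}\right)^{2} = \left(\frac{227 \sqrt{227}}{216}\right)^{2} = \frac{11697083}{46656}$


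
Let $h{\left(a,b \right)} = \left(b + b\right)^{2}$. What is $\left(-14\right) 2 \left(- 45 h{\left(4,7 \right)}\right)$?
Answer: $246960$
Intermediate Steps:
$h{\left(a,b \right)} = 4 b^{2}$ ($h{\left(a,b \right)} = \left(2 b\right)^{2} = 4 b^{2}$)
$\left(-14\right) 2 \left(- 45 h{\left(4,7 \right)}\right) = \left(-14\right) 2 \left(- 45 \cdot 4 \cdot 7^{2}\right) = - 28 \left(- 45 \cdot 4 \cdot 49\right) = - 28 \left(\left(-45\right) 196\right) = \left(-28\right) \left(-8820\right) = 246960$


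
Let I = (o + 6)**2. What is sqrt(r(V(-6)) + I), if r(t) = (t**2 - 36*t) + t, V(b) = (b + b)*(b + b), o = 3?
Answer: 3*sqrt(1753) ≈ 125.61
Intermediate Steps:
I = 81 (I = (3 + 6)**2 = 9**2 = 81)
V(b) = 4*b**2 (V(b) = (2*b)*(2*b) = 4*b**2)
r(t) = t**2 - 35*t
sqrt(r(V(-6)) + I) = sqrt((4*(-6)**2)*(-35 + 4*(-6)**2) + 81) = sqrt((4*36)*(-35 + 4*36) + 81) = sqrt(144*(-35 + 144) + 81) = sqrt(144*109 + 81) = sqrt(15696 + 81) = sqrt(15777) = 3*sqrt(1753)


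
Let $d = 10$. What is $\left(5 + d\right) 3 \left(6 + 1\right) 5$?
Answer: $1575$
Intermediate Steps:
$\left(5 + d\right) 3 \left(6 + 1\right) 5 = \left(5 + 10\right) 3 \left(6 + 1\right) 5 = 15 \cdot 3 \cdot 7 \cdot 5 = 15 \cdot 21 \cdot 5 = 315 \cdot 5 = 1575$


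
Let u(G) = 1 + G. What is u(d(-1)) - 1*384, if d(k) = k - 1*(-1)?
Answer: -383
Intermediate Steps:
d(k) = 1 + k (d(k) = k + 1 = 1 + k)
u(d(-1)) - 1*384 = (1 + (1 - 1)) - 1*384 = (1 + 0) - 384 = 1 - 384 = -383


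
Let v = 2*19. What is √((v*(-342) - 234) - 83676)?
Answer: I*√96906 ≈ 311.3*I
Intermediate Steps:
v = 38
√((v*(-342) - 234) - 83676) = √((38*(-342) - 234) - 83676) = √((-12996 - 234) - 83676) = √(-13230 - 83676) = √(-96906) = I*√96906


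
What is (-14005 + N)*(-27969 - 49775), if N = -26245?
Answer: 3129196000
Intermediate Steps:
(-14005 + N)*(-27969 - 49775) = (-14005 - 26245)*(-27969 - 49775) = -40250*(-77744) = 3129196000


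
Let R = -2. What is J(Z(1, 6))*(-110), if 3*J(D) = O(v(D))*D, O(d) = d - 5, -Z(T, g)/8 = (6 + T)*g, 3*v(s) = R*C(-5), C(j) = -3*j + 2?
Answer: -603680/3 ≈ -2.0123e+5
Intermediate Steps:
C(j) = 2 - 3*j
v(s) = -34/3 (v(s) = (-2*(2 - 3*(-5)))/3 = (-2*(2 + 15))/3 = (-2*17)/3 = (1/3)*(-34) = -34/3)
Z(T, g) = -8*g*(6 + T) (Z(T, g) = -8*(6 + T)*g = -8*g*(6 + T))
O(d) = -5 + d
J(D) = -49*D/9 (J(D) = ((-5 - 34/3)*D)/3 = (-49*D/3)/3 = -49*D/9)
J(Z(1, 6))*(-110) = -(-392)*6*(6 + 1)/9*(-110) = -(-392)*6*7/9*(-110) = -49/9*(-336)*(-110) = (5488/3)*(-110) = -603680/3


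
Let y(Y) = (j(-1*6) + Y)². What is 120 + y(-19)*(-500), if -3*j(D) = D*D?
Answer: -480380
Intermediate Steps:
j(D) = -D²/3 (j(D) = -D*D/3 = -D²/3)
y(Y) = (-12 + Y)² (y(Y) = (-(-1*6)²/3 + Y)² = (-⅓*(-6)² + Y)² = (-⅓*36 + Y)² = (-12 + Y)²)
120 + y(-19)*(-500) = 120 + (-12 - 19)²*(-500) = 120 + (-31)²*(-500) = 120 + 961*(-500) = 120 - 480500 = -480380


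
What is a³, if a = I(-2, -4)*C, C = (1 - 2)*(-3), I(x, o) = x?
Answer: -216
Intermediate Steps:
C = 3 (C = -1*(-3) = 3)
a = -6 (a = -2*3 = -6)
a³ = (-6)³ = -216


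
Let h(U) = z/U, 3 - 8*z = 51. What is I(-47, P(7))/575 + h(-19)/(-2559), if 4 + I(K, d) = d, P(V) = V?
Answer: 47471/9319025 ≈ 0.0050940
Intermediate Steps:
z = -6 (z = 3/8 - 1/8*51 = 3/8 - 51/8 = -6)
I(K, d) = -4 + d
h(U) = -6/U
I(-47, P(7))/575 + h(-19)/(-2559) = (-4 + 7)/575 - 6/(-19)/(-2559) = 3*(1/575) - 6*(-1/19)*(-1/2559) = 3/575 + (6/19)*(-1/2559) = 3/575 - 2/16207 = 47471/9319025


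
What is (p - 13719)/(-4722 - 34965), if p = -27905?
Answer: 41624/39687 ≈ 1.0488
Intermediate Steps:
(p - 13719)/(-4722 - 34965) = (-27905 - 13719)/(-4722 - 34965) = -41624/(-39687) = -41624*(-1/39687) = 41624/39687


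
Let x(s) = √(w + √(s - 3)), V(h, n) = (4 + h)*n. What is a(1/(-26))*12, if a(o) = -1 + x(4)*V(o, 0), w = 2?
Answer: -12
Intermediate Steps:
V(h, n) = n*(4 + h)
x(s) = √(2 + √(-3 + s)) (x(s) = √(2 + √(s - 3)) = √(2 + √(-3 + s)))
a(o) = -1 (a(o) = -1 + √(2 + √(-3 + 4))*(0*(4 + o)) = -1 + √(2 + √1)*0 = -1 + √(2 + 1)*0 = -1 + √3*0 = -1 + 0 = -1)
a(1/(-26))*12 = -1*12 = -12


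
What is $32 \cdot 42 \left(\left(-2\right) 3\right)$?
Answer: $-8064$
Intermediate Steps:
$32 \cdot 42 \left(\left(-2\right) 3\right) = 1344 \left(-6\right) = -8064$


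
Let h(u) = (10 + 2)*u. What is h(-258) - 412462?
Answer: -415558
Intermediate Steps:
h(u) = 12*u
h(-258) - 412462 = 12*(-258) - 412462 = -3096 - 412462 = -415558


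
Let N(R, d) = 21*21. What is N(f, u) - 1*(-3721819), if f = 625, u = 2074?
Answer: 3722260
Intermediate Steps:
N(R, d) = 441
N(f, u) - 1*(-3721819) = 441 - 1*(-3721819) = 441 + 3721819 = 3722260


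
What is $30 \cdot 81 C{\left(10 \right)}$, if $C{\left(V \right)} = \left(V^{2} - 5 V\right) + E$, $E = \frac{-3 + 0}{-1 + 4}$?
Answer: $119070$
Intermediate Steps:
$E = -1$ ($E = - \frac{3}{3} = \left(-3\right) \frac{1}{3} = -1$)
$C{\left(V \right)} = -1 + V^{2} - 5 V$ ($C{\left(V \right)} = \left(V^{2} - 5 V\right) - 1 = -1 + V^{2} - 5 V$)
$30 \cdot 81 C{\left(10 \right)} = 30 \cdot 81 \left(-1 + 10^{2} - 50\right) = 2430 \left(-1 + 100 - 50\right) = 2430 \cdot 49 = 119070$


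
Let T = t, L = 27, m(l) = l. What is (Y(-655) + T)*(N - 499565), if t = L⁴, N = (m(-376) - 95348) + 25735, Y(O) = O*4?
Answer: -301192115834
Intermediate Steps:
Y(O) = 4*O
N = -69989 (N = (-376 - 95348) + 25735 = -95724 + 25735 = -69989)
t = 531441 (t = 27⁴ = 531441)
T = 531441
(Y(-655) + T)*(N - 499565) = (4*(-655) + 531441)*(-69989 - 499565) = (-2620 + 531441)*(-569554) = 528821*(-569554) = -301192115834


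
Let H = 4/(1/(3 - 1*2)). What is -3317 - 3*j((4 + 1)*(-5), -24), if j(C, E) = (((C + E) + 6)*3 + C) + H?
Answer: -2867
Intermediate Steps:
H = 4 (H = 4/(1/(3 - 2)) = 4/(1/1) = 4/1 = 4*1 = 4)
j(C, E) = 22 + 3*E + 4*C (j(C, E) = (((C + E) + 6)*3 + C) + 4 = ((6 + C + E)*3 + C) + 4 = ((18 + 3*C + 3*E) + C) + 4 = (18 + 3*E + 4*C) + 4 = 22 + 3*E + 4*C)
-3317 - 3*j((4 + 1)*(-5), -24) = -3317 - 3*(22 + 3*(-24) + 4*((4 + 1)*(-5))) = -3317 - 3*(22 - 72 + 4*(5*(-5))) = -3317 - 3*(22 - 72 + 4*(-25)) = -3317 - 3*(22 - 72 - 100) = -3317 - 3*(-150) = -3317 - 1*(-450) = -3317 + 450 = -2867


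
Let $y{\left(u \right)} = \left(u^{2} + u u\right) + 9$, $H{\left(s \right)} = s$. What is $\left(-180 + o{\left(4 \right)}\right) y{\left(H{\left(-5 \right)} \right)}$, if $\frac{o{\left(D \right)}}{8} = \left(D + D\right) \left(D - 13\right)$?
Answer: $-44604$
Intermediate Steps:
$o{\left(D \right)} = 16 D \left(-13 + D\right)$ ($o{\left(D \right)} = 8 \left(D + D\right) \left(D - 13\right) = 8 \cdot 2 D \left(-13 + D\right) = 16 D \left(-13 + D\right)$)
$y{\left(u \right)} = 9 + 2 u^{2}$ ($y{\left(u \right)} = \left(u^{2} + u^{2}\right) + 9 = 2 u^{2} + 9 = 9 + 2 u^{2}$)
$\left(-180 + o{\left(4 \right)}\right) y{\left(H{\left(-5 \right)} \right)} = \left(-180 + 16 \cdot 4 \left(-13 + 4\right)\right) \left(9 + 2 \left(-5\right)^{2}\right) = \left(-180 + 16 \cdot 4 \left(-9\right)\right) \left(9 + 2 \cdot 25\right) = \left(-180 - 576\right) \left(9 + 50\right) = \left(-756\right) 59 = -44604$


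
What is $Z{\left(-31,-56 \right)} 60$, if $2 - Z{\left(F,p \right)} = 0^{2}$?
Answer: $120$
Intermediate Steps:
$Z{\left(F,p \right)} = 2$ ($Z{\left(F,p \right)} = 2 - 0^{2} = 2 - 0 = 2 + 0 = 2$)
$Z{\left(-31,-56 \right)} 60 = 2 \cdot 60 = 120$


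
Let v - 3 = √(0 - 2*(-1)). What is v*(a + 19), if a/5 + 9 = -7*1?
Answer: -183 - 61*√2 ≈ -269.27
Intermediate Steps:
a = -80 (a = -45 + 5*(-7*1) = -45 + 5*(-7) = -45 - 35 = -80)
v = 3 + √2 (v = 3 + √(0 - 2*(-1)) = 3 + √(0 + 2) = 3 + √2 ≈ 4.4142)
v*(a + 19) = (3 + √2)*(-80 + 19) = (3 + √2)*(-61) = -183 - 61*√2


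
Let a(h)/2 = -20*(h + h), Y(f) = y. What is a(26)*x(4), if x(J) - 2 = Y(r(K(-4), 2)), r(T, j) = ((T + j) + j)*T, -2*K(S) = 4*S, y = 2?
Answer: -8320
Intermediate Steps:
K(S) = -2*S
r(T, j) = T*(T + 2*j) (r(T, j) = (T + 2*j)*T = T*(T + 2*j))
Y(f) = 2
x(J) = 4 (x(J) = 2 + 2 = 4)
a(h) = -80*h (a(h) = 2*(-20*(h + h)) = 2*(-40*h) = -80*h)
a(26)*x(4) = -80*26*4 = -2080*4 = -8320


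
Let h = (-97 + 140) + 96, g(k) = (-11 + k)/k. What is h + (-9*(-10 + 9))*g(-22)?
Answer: 305/2 ≈ 152.50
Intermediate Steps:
g(k) = (-11 + k)/k
h = 139 (h = 43 + 96 = 139)
h + (-9*(-10 + 9))*g(-22) = 139 + (-9*(-10 + 9))*((-11 - 22)/(-22)) = 139 + (-9*(-1))*(-1/22*(-33)) = 139 + 9*(3/2) = 139 + 27/2 = 305/2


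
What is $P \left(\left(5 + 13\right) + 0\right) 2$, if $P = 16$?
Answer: $576$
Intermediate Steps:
$P \left(\left(5 + 13\right) + 0\right) 2 = 16 \left(\left(5 + 13\right) + 0\right) 2 = 16 \left(18 + 0\right) 2 = 16 \cdot 18 \cdot 2 = 288 \cdot 2 = 576$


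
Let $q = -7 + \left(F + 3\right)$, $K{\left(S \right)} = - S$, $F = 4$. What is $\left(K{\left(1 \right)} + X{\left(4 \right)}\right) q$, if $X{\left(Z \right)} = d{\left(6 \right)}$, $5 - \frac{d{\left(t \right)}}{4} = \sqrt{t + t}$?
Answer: $0$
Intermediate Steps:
$d{\left(t \right)} = 20 - 4 \sqrt{2} \sqrt{t}$ ($d{\left(t \right)} = 20 - 4 \sqrt{t + t} = 20 - 4 \sqrt{2 t} = 20 - 4 \sqrt{2} \sqrt{t}$)
$X{\left(Z \right)} = 20 - 8 \sqrt{3}$ ($X{\left(Z \right)} = 20 - 4 \sqrt{2} \sqrt{6} = 20 - 8 \sqrt{3}$)
$q = 0$ ($q = -7 + \left(4 + 3\right) = -7 + 7 = 0$)
$\left(K{\left(1 \right)} + X{\left(4 \right)}\right) q = \left(\left(-1\right) 1 + \left(20 - 8 \sqrt{3}\right)\right) 0 = \left(-1 + \left(20 - 8 \sqrt{3}\right)\right) 0 = \left(19 - 8 \sqrt{3}\right) 0 = 0$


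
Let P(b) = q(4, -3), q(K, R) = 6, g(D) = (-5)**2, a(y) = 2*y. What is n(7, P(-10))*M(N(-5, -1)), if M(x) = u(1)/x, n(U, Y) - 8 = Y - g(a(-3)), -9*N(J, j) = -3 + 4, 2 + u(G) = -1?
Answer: -297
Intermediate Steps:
g(D) = 25
u(G) = -3 (u(G) = -2 - 1 = -3)
P(b) = 6
N(J, j) = -1/9 (N(J, j) = -(-3 + 4)/9 = -1/9*1 = -1/9)
n(U, Y) = -17 + Y (n(U, Y) = 8 + (Y - 1*25) = 8 + (Y - 25) = 8 + (-25 + Y) = -17 + Y)
M(x) = -3/x
n(7, P(-10))*M(N(-5, -1)) = (-17 + 6)*(-3/(-1/9)) = -(-33)*(-9) = -11*27 = -297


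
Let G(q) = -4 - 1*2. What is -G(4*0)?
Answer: 6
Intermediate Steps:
G(q) = -6 (G(q) = -4 - 2 = -6)
-G(4*0) = -1*(-6) = 6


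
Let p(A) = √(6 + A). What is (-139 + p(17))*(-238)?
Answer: 33082 - 238*√23 ≈ 31941.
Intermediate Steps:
(-139 + p(17))*(-238) = (-139 + √(6 + 17))*(-238) = (-139 + √23)*(-238) = 33082 - 238*√23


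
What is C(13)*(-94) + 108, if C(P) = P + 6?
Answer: -1678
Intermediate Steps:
C(P) = 6 + P
C(13)*(-94) + 108 = (6 + 13)*(-94) + 108 = 19*(-94) + 108 = -1786 + 108 = -1678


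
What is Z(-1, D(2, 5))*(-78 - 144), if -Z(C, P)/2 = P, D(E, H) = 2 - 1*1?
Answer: 444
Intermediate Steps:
D(E, H) = 1 (D(E, H) = 2 - 1 = 1)
Z(C, P) = -2*P
Z(-1, D(2, 5))*(-78 - 144) = (-2*1)*(-78 - 144) = -2*(-222) = 444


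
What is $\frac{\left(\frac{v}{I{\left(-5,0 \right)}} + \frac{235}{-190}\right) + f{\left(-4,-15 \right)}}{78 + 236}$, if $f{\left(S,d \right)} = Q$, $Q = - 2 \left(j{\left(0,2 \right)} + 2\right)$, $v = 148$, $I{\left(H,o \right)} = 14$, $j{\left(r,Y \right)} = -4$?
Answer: $\frac{3547}{83524} \approx 0.042467$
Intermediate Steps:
$Q = 4$ ($Q = - 2 \left(-4 + 2\right) = \left(-2\right) \left(-2\right) = 4$)
$f{\left(S,d \right)} = 4$
$\frac{\left(\frac{v}{I{\left(-5,0 \right)}} + \frac{235}{-190}\right) + f{\left(-4,-15 \right)}}{78 + 236} = \frac{\left(\frac{148}{14} + \frac{235}{-190}\right) + 4}{78 + 236} = \frac{\left(148 \cdot \frac{1}{14} + 235 \left(- \frac{1}{190}\right)\right) + 4}{314} = \left(\left(\frac{74}{7} - \frac{47}{38}\right) + 4\right) \frac{1}{314} = \left(\frac{2483}{266} + 4\right) \frac{1}{314} = \frac{3547}{266} \cdot \frac{1}{314} = \frac{3547}{83524}$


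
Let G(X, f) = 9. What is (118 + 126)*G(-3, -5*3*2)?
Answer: 2196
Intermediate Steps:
(118 + 126)*G(-3, -5*3*2) = (118 + 126)*9 = 244*9 = 2196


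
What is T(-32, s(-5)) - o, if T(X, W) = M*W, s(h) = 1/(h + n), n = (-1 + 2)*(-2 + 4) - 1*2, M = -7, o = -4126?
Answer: 20637/5 ≈ 4127.4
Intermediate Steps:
n = 0 (n = 1*2 - 2 = 2 - 2 = 0)
s(h) = 1/h (s(h) = 1/(h + 0) = 1/h)
T(X, W) = -7*W
T(-32, s(-5)) - o = -7/(-5) - 1*(-4126) = -7*(-⅕) + 4126 = 7/5 + 4126 = 20637/5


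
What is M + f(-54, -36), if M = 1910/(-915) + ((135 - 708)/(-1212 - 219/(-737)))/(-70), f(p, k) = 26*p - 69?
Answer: -1874951287537/1271072250 ≈ -1475.1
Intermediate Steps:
f(p, k) = -69 + 26*p
M = -2661863287/1271072250 (M = 1910*(-1/915) - 573/(-1212 - 219*(-1/737))*(-1/70) = -382/183 - 573/(-1212 + 219/737)*(-1/70) = -382/183 - 573/(-893025/737)*(-1/70) = -382/183 - 573*(-737/893025)*(-1/70) = -382/183 + (140767/297675)*(-1/70) = -382/183 - 140767/20837250 = -2661863287/1271072250 ≈ -2.0942)
M + f(-54, -36) = -2661863287/1271072250 + (-69 + 26*(-54)) = -2661863287/1271072250 + (-69 - 1404) = -2661863287/1271072250 - 1473 = -1874951287537/1271072250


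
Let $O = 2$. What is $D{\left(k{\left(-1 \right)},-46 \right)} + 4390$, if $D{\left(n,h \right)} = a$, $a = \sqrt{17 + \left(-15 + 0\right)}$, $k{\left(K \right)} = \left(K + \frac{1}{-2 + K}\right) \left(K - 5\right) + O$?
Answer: $4390 + \sqrt{2} \approx 4391.4$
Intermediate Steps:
$k{\left(K \right)} = 2 + \left(-5 + K\right) \left(K + \frac{1}{-2 + K}\right)$ ($k{\left(K \right)} = \left(K + \frac{1}{-2 + K}\right) \left(K - 5\right) + 2 = \left(K + \frac{1}{-2 + K}\right) \left(-5 + K\right) + 2 = \left(-5 + K\right) \left(K + \frac{1}{-2 + K}\right) + 2 = 2 + \left(-5 + K\right) \left(K + \frac{1}{-2 + K}\right)$)
$a = \sqrt{2}$ ($a = \sqrt{17 - 15} = \sqrt{2} \approx 1.4142$)
$D{\left(n,h \right)} = \sqrt{2}$
$D{\left(k{\left(-1 \right)},-46 \right)} + 4390 = \sqrt{2} + 4390 = 4390 + \sqrt{2}$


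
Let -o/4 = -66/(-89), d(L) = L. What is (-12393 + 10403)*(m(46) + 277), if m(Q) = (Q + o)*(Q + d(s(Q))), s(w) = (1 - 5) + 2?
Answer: -384414270/89 ≈ -4.3193e+6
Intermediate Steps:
s(w) = -2 (s(w) = -4 + 2 = -2)
o = -264/89 (o = -(-264)/(-89) = -(-264)*(-1)/89 = -4*66/89 = -264/89 ≈ -2.9663)
m(Q) = (-2 + Q)*(-264/89 + Q) (m(Q) = (Q - 264/89)*(Q - 2) = (-264/89 + Q)*(-2 + Q) = (-2 + Q)*(-264/89 + Q))
(-12393 + 10403)*(m(46) + 277) = (-12393 + 10403)*((528/89 + 46² - 442/89*46) + 277) = -1990*((528/89 + 2116 - 20332/89) + 277) = -1990*(168520/89 + 277) = -1990*193173/89 = -384414270/89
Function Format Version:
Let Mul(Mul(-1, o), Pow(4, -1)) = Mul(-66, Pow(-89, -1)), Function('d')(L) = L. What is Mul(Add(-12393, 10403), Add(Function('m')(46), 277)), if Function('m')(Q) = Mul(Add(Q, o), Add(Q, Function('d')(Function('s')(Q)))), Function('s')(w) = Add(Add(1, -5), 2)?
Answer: Rational(-384414270, 89) ≈ -4.3193e+6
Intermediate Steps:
Function('s')(w) = -2 (Function('s')(w) = Add(-4, 2) = -2)
o = Rational(-264, 89) (o = Mul(-4, Mul(-66, Pow(-89, -1))) = Mul(-4, Mul(-66, Rational(-1, 89))) = Mul(-4, Rational(66, 89)) = Rational(-264, 89) ≈ -2.9663)
Function('m')(Q) = Mul(Add(-2, Q), Add(Rational(-264, 89), Q)) (Function('m')(Q) = Mul(Add(Q, Rational(-264, 89)), Add(Q, -2)) = Mul(Add(Rational(-264, 89), Q), Add(-2, Q)) = Mul(Add(-2, Q), Add(Rational(-264, 89), Q)))
Mul(Add(-12393, 10403), Add(Function('m')(46), 277)) = Mul(Add(-12393, 10403), Add(Add(Rational(528, 89), Pow(46, 2), Mul(Rational(-442, 89), 46)), 277)) = Mul(-1990, Add(Add(Rational(528, 89), 2116, Rational(-20332, 89)), 277)) = Mul(-1990, Add(Rational(168520, 89), 277)) = Mul(-1990, Rational(193173, 89)) = Rational(-384414270, 89)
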